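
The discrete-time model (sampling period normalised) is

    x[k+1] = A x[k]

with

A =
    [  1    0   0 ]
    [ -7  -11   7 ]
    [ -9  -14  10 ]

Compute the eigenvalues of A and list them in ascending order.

-4, 1, 3

det(zI - A) = z^3 - (tr A)z^2 + (M11 + M22 + M33)z - det A, where Mii is the 2×2 principal minor of A obtained by deleting row i and column i.
tr A = 1 + (-11) + 10 = 0; M11 = (-11)·10 - 7·(-14) = -110 - (-98) = -12; M22 = 1·10 - 0·(-9) = 10 - 0 = 10; M33 = 1·(-11) - 0·(-7) = -11 - 0 = -11; sum of minors = -13.
det A = 1·((-11)·10 - 7·(-14)) - 0·((-7)·10 - 7·(-9)) + 0·((-7)·(-14) - (-11)·(-9)) = 1·(-12) - 0·(-7) + 0·(-1) = -12.
So p(z) = det(zI - A) = z^3 - 13z + 12.
Rational-root test: any integer root divides 12. Testing small divisors, z = 1 works: p(1) = 1 + 0 + (-13) + 12 = 0, so (z - 1) is a factor.
Dividing, p(z) = (z - 1)(z^2 + z - 12).
Factor z^2 + z - 12: two numbers with sum -1 and product -12 are 3 and -4, so z^2 + z - 12 = (z - 3)(z + 4).
Hence p(z) = (z - 3) (z - 1) (z + 4), with roots -4, 1, 3.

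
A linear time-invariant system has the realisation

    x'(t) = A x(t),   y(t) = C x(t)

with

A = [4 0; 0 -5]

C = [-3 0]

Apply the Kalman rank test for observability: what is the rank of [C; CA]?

1

CA = [[-12, 0]]
Observability matrix O = [C; CA] = [[-3, 0], [-12, 0]]
Every row of O is a scalar multiple of row 1 = [-3, 0] (multipliers 1, 4), so the rows span a one-dimensional space.
O ≠ 0, hence rank(O) = 1.
rank(O) = 1 < n = 2, so the pair (A, C) is not completely observable.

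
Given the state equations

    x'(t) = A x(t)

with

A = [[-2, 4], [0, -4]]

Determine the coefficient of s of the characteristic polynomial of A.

For a 2×2 matrix, det(sI - A) = s^2 - (tr A)s + det A.
tr A = -6, det A = 8.
So p(s) = s^2 + 6s + 8.
The coefficient of s is 6.

6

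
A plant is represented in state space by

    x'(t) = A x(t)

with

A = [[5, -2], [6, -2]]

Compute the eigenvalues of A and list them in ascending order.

det(sI - A) = s^2 - (tr A)s + det A, with tr A = 5 + (-2) = 3 and det A = 5·(-2) - (-2)·6 = -10 - (-12) = 2.
So p(s) = det(sI - A) = s^2 - 3s + 2.
Factor s^2 - 3s + 2: two numbers with sum 3 and product 2 are 2 and 1, so s^2 - 3s + 2 = (s - 2)(s - 1).
Hence p(s) = (s - 2) (s - 1), with roots 1, 2.
At least one eigenvalue has non-negative real part, so the system is not asymptotically stable.

1, 2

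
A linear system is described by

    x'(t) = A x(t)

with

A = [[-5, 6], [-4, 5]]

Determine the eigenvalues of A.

-1, 1

det(sI - A) = s^2 - (tr A)s + det A, with tr A = (-5) + 5 = 0 and det A = (-5)·5 - 6·(-4) = -25 - (-24) = -1.
So p(s) = det(sI - A) = s^2 - 1.
Factor s^2 - 1: two numbers with sum 0 and product -1 are 1 and -1, so s^2 - 1 = (s - 1)(s + 1).
Hence p(s) = (s - 1) (s + 1), with roots -1, 1.
At least one eigenvalue has non-negative real part, so the system is not asymptotically stable.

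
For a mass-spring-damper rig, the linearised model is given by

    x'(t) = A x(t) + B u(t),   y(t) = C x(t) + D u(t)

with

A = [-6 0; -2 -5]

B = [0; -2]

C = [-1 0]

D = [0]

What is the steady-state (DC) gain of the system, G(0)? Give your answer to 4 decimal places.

G(0) = C(-A)^{-1}B + D = -C A^{-1} B + D.
det A = 30, so A^{-1} = (1/30)·adj(A) = [[-1/6, 0], [1/15, -1/5]]
A^{-1} B = [0, 2/5]^T
C A^{-1} B = 0
G(0) = D - C A^{-1} B = 0 - (0) = 0

0.0000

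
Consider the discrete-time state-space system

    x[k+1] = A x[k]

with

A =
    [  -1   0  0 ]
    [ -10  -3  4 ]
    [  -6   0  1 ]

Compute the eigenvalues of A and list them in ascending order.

det(zI - A) = z^3 - (tr A)z^2 + (M11 + M22 + M33)z - det A, where Mii is the 2×2 principal minor of A obtained by deleting row i and column i.
tr A = (-1) + (-3) + 1 = -3; M11 = (-3)·1 - 4·0 = -3 - 0 = -3; M22 = (-1)·1 - 0·(-6) = -1 - 0 = -1; M33 = (-1)·(-3) - 0·(-10) = 3 - 0 = 3; sum of minors = -1.
det A = (-1)·((-3)·1 - 4·0) - 0·((-10)·1 - 4·(-6)) + 0·((-10)·0 - (-3)·(-6)) = (-1)·(-3) - 0·14 + 0·(-18) = 3.
So p(z) = det(zI - A) = z^3 + 3z^2 - z - 3.
Rational-root test: any integer root divides -3. Testing small divisors, z = -1 works: p(-1) = -1 + 3 + 1 + (-3) = 0, so (z + 1) is a factor.
Dividing, p(z) = (z + 1)(z^2 + 2z - 3).
Factor z^2 + 2z - 3: two numbers with sum -2 and product -3 are 1 and -3, so z^2 + 2z - 3 = (z - 1)(z + 3).
Hence p(z) = (z - 1) (z + 1) (z + 3), with roots -3, -1, 1.

-3, -1, 1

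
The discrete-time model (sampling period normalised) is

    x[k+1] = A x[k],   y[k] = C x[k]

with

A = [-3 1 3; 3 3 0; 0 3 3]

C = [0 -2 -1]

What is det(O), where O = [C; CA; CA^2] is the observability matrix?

CA = [[-6, -9, -3]]
CA^2 = [[-9, -42, -27]]
Observability matrix O = [C; CA; CA^2] = [[0, -2, -1], [-6, -9, -3], [-9, -42, -27]]
Expanding along the first row, det(O) = 0·((-9)·(-27) - (-3)·(-42)) - (-2)·((-6)·(-27) - (-3)·(-9)) + (-1)·((-6)·(-42) - (-9)·(-9)) = 0·117 - (-2)·135 + (-1)·171 = 99
Since det(O) ≠ 0, rank(O) = 3 and the system is completely observable.

99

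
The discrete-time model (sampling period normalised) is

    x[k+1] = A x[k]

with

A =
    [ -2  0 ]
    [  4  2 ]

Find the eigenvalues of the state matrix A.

det(zI - A) = z^2 - (tr A)z + det A, with tr A = (-2) + 2 = 0 and det A = (-2)·2 - 0·4 = -4 - 0 = -4.
So p(z) = det(zI - A) = z^2 - 4.
Factor z^2 - 4: two numbers with sum 0 and product -4 are 2 and -2, so z^2 - 4 = (z - 2)(z + 2).
Hence p(z) = (z - 2) (z + 2), with roots -2, 2.

-2, 2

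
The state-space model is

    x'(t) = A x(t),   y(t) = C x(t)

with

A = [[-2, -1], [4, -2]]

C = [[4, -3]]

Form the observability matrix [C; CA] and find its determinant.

-52

CA = [[-20, 2]]
Observability matrix O = [C; CA] = [[4, -3], [-20, 2]]
det(O) = 4·2 - (-3)·(-20) = 8 - 60 = -52
Since det(O) ≠ 0, rank(O) = 2 and the system is completely observable.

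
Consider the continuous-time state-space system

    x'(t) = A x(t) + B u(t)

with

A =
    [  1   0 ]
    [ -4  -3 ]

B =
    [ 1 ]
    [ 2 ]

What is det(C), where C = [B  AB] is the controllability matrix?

AB = [[1], [-10]]
Controllability matrix C = [B  AB] = [[1, 1], [2, -10]]
det(C) = 1·(-10) - 1·2 = -10 - 2 = -12
Since det(C) ≠ 0, rank(C) = 2 and the system is completely controllable.

-12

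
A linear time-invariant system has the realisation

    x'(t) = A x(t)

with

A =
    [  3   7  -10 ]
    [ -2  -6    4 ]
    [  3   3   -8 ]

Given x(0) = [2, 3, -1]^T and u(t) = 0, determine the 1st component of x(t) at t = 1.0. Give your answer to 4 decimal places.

det(sI - A) = s^3 - (tr A)s^2 + (M11 + M22 + M33)s - det A, where Mii is the 2×2 principal minor of A obtained by deleting row i and column i.
tr A = 3 + (-6) + (-8) = -11; M11 = (-6)·(-8) - 4·3 = 48 - 12 = 36; M22 = 3·(-8) - (-10)·3 = -24 - (-30) = 6; M33 = 3·(-6) - 7·(-2) = -18 - (-14) = -4; sum of minors = 38.
det A = 3·((-6)·(-8) - 4·3) - 7·((-2)·(-8) - 4·3) + (-10)·((-2)·3 - (-6)·3) = 3·36 - 7·4 + (-10)·12 = -40.
So p(s) = det(sI - A) = s^3 + 11s^2 + 38s + 40.
Rational-root test: any integer root divides 40. Testing small divisors, s = -2 works: p(-2) = -8 + 44 + (-76) + 40 = 0, so (s + 2) is a factor.
Dividing, p(s) = (s + 2)(s^2 + 9s + 20).
Factor s^2 + 9s + 20: two numbers with sum -9 and product 20 are -4 and -5, so s^2 + 9s + 20 = (s + 4)(s + 5).
Hence p(s) = (s + 2) (s + 4) (s + 5), with roots -5, -4, -2.
The eigenvalues -5, -4, -2 are distinct and real, so A is diagonalisable and x(t) = e^{At} x(0) = V diag(e^{λ_i t}) V^{-1} x(0), where the columns of V are the eigenvectors.
λ = -5: A - (-5)I = [[8, 7, -10], [-2, -1, 4], [3, 3, -3]]. v must be orthogonal to every row; (row 1) × (row 2) = [18, -12, 6], so take v_1 = [-3, 2, -1]^T.
λ = -4: A - (-4)I = [[7, 7, -10], [-2, -2, 4], [3, 3, -4]]. v must be orthogonal to every row; (row 1) × (row 2) = [8, -8, 0], so take v_2 = [-1, 1, 0]^T.
λ = -2: A - (-2)I = [[5, 7, -10], [-2, -4, 4], [3, 3, -6]]. v must be orthogonal to every row; (row 1) × (row 2) = [-12, 0, -6], so take v_3 = [2, 0, 1]^T.
V = [v_1 v_2 v_3] = [[-3, -1, 2], [2, 1, 0], [-1, 0, 1]] has det V = 1, so V^{-1} = adj(V)/det V = [[1, 1, -2], [-2, -1, 4], [1, 1, -1]].
Modal coordinates z(0) = V^{-1} x(0): 1·2 + 1·3 + (-2)·(-1) = 7; (-2)·2 + (-1)·3 + 4·(-1) = -11; 1·2 + 1·3 + (-1)·(-1) = 6; so z(0) = [7, -11, 6]^T.
x_1(t) = Σ_i (v_i)_1 · z_i(0) · e^{λ_i t} (row 1 of V times the modal terms).
x_1(1.0) = (-3)·7·e^{-5·1.0} + (-1)·(-11)·e^{-4·1.0} + 2·6·e^{-2·1.0} = (-21)·0.006738 + 11·0.018316 + 12·0.135335 = 1.6840.

1.6840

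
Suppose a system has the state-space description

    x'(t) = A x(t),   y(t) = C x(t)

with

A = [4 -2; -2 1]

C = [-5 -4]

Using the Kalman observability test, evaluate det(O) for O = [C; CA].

CA = [[-12, 6]]
Observability matrix O = [C; CA] = [[-5, -4], [-12, 6]]
det(O) = (-5)·6 - (-4)·(-12) = -30 - 48 = -78
Since det(O) ≠ 0, rank(O) = 2 and the system is completely observable.

-78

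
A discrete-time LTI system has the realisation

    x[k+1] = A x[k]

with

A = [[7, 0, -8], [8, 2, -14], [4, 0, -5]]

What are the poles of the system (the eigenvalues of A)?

-1, 2, 3

det(zI - A) = z^3 - (tr A)z^2 + (M11 + M22 + M33)z - det A, where Mii is the 2×2 principal minor of A obtained by deleting row i and column i.
tr A = 7 + 2 + (-5) = 4; M11 = 2·(-5) - (-14)·0 = -10 - 0 = -10; M22 = 7·(-5) - (-8)·4 = -35 - (-32) = -3; M33 = 7·2 - 0·8 = 14 - 0 = 14; sum of minors = 1.
det A = 7·(2·(-5) - (-14)·0) - 0·(8·(-5) - (-14)·4) + (-8)·(8·0 - 2·4) = 7·(-10) - 0·16 + (-8)·(-8) = -6.
So p(z) = det(zI - A) = z^3 - 4z^2 + z + 6.
Rational-root test: any integer root divides 6. Testing small divisors, z = -1 works: p(-1) = -1 + (-4) + (-1) + 6 = 0, so (z + 1) is a factor.
Dividing, p(z) = (z + 1)(z^2 - 5z + 6).
Factor z^2 - 5z + 6: two numbers with sum 5 and product 6 are 3 and 2, so z^2 - 5z + 6 = (z - 3)(z - 2).
Hence p(z) = (z - 3) (z - 2) (z + 1), with roots -1, 2, 3.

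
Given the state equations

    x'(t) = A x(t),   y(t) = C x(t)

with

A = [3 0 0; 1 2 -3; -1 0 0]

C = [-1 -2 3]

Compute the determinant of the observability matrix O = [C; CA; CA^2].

CA = [[-8, -4, 6]]
CA^2 = [[-34, -8, 12]]
Observability matrix O = [C; CA; CA^2] = [[-1, -2, 3], [-8, -4, 6], [-34, -8, 12]]
Expanding along the first row, det(O) = (-1)·((-4)·12 - 6·(-8)) - (-2)·((-8)·12 - 6·(-34)) + 3·((-8)·(-8) - (-4)·(-34)) = (-1)·0 - (-2)·108 + 3·(-72) = 0
Since det(O) = 0, rank(O) < 3 and the system is not completely observable.

0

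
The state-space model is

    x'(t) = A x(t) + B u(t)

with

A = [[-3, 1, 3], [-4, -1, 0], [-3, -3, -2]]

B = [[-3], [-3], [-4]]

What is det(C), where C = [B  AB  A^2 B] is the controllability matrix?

AB = [[-6], [15], [26]]
A^2B = [[111], [9], [-79]]
Controllability matrix C = [B  AB  A^2B] = [[-3, -6, 111], [-3, 15, 9], [-4, 26, -79]]
Expanding along the first row, det(C) = (-3)·(15·(-79) - 9·26) - (-6)·((-3)·(-79) - 9·(-4)) + 111·((-3)·26 - 15·(-4)) = (-3)·(-1419) - (-6)·273 + 111·(-18) = 3897
Since det(C) ≠ 0, rank(C) = 3 and the system is completely controllable.

3897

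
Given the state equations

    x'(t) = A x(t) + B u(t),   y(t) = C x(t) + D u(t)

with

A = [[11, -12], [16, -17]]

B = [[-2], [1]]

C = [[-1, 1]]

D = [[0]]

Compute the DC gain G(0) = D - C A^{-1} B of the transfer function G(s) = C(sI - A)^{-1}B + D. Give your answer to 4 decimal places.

G(0) = C(-A)^{-1}B + D = -C A^{-1} B + D.
det A = 5, so A^{-1} = (1/5)·adj(A) = [[-17/5, 12/5], [-16/5, 11/5]]
A^{-1} B = [46/5, 43/5]^T
C A^{-1} B = -3/5
G(0) = D - C A^{-1} B = 0 - (-3/5) = 3/5 ≈ 0.6000

0.6000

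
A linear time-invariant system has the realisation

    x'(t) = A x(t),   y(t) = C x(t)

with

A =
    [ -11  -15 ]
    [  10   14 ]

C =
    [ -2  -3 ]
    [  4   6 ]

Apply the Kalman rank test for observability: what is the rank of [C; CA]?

1

CA = [[-8, -12], [16, 24]]
Observability matrix O = [C; CA] = [[-2, -3], [4, 6], [-8, -12], [16, 24]]
Every row of O is a scalar multiple of row 1 = [-2, -3] (multipliers 1, -2, 4, -8), so the rows span a one-dimensional space.
O ≠ 0, hence rank(O) = 1.
rank(O) = 1 < n = 2, so the pair (A, C) is not completely observable.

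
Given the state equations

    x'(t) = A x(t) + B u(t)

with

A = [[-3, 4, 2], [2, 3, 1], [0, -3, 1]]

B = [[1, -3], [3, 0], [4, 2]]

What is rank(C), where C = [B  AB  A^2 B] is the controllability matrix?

AB = [[17, 13], [15, -4], [-5, 2]]
A^2B = [[-1, -51], [74, 16], [-50, 14]]
Controllability matrix C = [B  AB  A^2B] = [[1, -3, 17, 13, -1, -51], [3, 0, 15, -4, 74, 16], [4, 2, -5, 2, -50, 14]]
Take the 3×3 submatrix of C formed by columns 1, 2, 3: [[1, -3, 17], [3, 0, 15], [4, 2, -5]]. Its determinant is 1·(0·(-5) - 15·2) - (-3)·(3·(-5) - 15·4) + 17·(3·2 - 0·4) = 1·(-30) - (-3)·(-75) + 17·6 = -153 ≠ 0.
So rank(C) ≥ 3; since C has 3 rows, rank(C) = 3.
rank(C) = 3 = n, so the pair (A, B) is completely controllable.

3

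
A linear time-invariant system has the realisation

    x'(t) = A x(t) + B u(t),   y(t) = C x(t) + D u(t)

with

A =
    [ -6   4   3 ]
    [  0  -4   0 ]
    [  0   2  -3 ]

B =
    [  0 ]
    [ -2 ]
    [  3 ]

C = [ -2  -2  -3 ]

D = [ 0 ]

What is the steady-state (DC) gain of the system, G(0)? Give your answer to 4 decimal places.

G(0) = C(-A)^{-1}B + D = -C A^{-1} B + D.
det A = -72, so A^{-1} = (1/-72)·adj(A) = [[-1/6, -1/4, -1/6], [0, -1/4, 0], [0, -1/6, -1/3]]
A^{-1} B = [0, 1/2, -2/3]^T
C A^{-1} B = 1
G(0) = D - C A^{-1} B = 0 - (1) = -1

-1.0000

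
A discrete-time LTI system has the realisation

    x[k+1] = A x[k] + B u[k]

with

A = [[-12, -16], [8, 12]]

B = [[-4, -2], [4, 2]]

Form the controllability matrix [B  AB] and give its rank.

AB = [[-16, -8], [16, 8]]
Controllability matrix C = [B  AB] = [[-4, -2, -16, -8], [4, 2, 16, 8]]
Every column of C is a scalar multiple of column 1 = [-4, 4] (multipliers 1, 1/2, 4, 2), so the columns span a one-dimensional space.
C ≠ 0, hence rank(C) = 1.
rank(C) = 1 < n = 2, so the pair (A, B) is not completely controllable.

1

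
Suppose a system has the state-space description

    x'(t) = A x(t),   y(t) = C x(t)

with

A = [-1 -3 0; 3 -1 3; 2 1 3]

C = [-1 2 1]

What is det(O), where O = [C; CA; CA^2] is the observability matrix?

-780

CA = [[9, 2, 9]]
CA^2 = [[15, -20, 33]]
Observability matrix O = [C; CA; CA^2] = [[-1, 2, 1], [9, 2, 9], [15, -20, 33]]
Expanding along the first row, det(O) = (-1)·(2·33 - 9·(-20)) - 2·(9·33 - 9·15) + 1·(9·(-20) - 2·15) = (-1)·246 - 2·162 + 1·(-210) = -780
Since det(O) ≠ 0, rank(O) = 3 and the system is completely observable.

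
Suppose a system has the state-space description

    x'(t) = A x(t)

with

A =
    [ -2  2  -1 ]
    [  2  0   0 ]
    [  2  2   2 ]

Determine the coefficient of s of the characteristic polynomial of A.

Expand det(sI - A) for the 3×3 matrix.
p(s) = s^3 - 6s + 12.
(Check: constant term = det(-A) = (-1)^3 det A = 12; coefficient of s^2 = -tr A = 0.)
The coefficient of s is -6.

-6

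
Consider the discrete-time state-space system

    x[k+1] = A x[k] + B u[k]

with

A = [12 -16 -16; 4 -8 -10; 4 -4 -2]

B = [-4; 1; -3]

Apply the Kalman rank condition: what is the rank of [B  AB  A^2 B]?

2

AB = [[-16], [6], [-14]]
A^2B = [[-64], [28], [-60]]
Controllability matrix C = [B  AB  A^2B] = [[-4, -16, -64], [1, 6, 28], [-3, -14, -60]]
The rows r1, r2, r3 of C are linearly dependent: -r1 + 2·r2 + 2·r3 = 0 (check each entry), so rank(C) ≤ 2.
The 2×2 minor from rows 1, 2, columns 1, 2 is (-4)·6 - (-16)·1 = -24 - (-16) = -8 ≠ 0, so rank(C) = 2.
rank(C) = 2 < n = 3, so the pair (A, B) is not completely controllable.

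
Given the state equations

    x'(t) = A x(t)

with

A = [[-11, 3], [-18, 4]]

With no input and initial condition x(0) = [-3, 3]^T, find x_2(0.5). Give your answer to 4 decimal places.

7.9627

det(sI - A) = s^2 - (tr A)s + det A, with tr A = (-11) + 4 = -7 and det A = (-11)·4 - 3·(-18) = -44 - (-54) = 10.
So p(s) = det(sI - A) = s^2 + 7s + 10.
Factor s^2 + 7s + 10: two numbers with sum -7 and product 10 are -2 and -5, so s^2 + 7s + 10 = (s + 2)(s + 5).
Hence p(s) = (s + 2) (s + 5), with roots -5, -2.
The eigenvalues -5, -2 are distinct and real, so A is diagonalisable and x(t) = e^{At} x(0) = V diag(e^{λ_i t}) V^{-1} x(0), where the columns of V are the eigenvectors.
λ = -5: A - (-5)I = [[-6, 3], [-18, 9]]. Row 1 gives (-6)·v1 + 3·v2 = 0, so take v_1 = [-1, -2]^T.
λ = -2: A - (-2)I = [[-9, 3], [-18, 6]]. Row 1 gives (-9)·v1 + 3·v2 = 0, so take v_2 = [-1, -3]^T.
V = [v_1 v_2] = [[-1, -1], [-2, -3]] has det V = 1, so V^{-1} = adj(V)/det V = [[-3, 1], [2, -1]].
Modal coordinates z(0) = V^{-1} x(0): (-3)·(-3) + 1·3 = 12; 2·(-3) + (-1)·3 = -9; so z(0) = [12, -9]^T.
x_2(t) = Σ_i (v_i)_2 · z_i(0) · e^{λ_i t} (row 2 of V times the modal terms).
x_2(0.5) = (-2)·12·e^{-5·0.5} + (-3)·(-9)·e^{-2·0.5} = (-24)·0.082085 + 27·0.367879 = 7.9627.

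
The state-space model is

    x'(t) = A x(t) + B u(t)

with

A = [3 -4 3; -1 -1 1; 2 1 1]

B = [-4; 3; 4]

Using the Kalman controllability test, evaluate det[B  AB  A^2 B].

AB = [[-12], [5], [-1]]
A^2B = [[-59], [6], [-20]]
Controllability matrix C = [B  AB  A^2B] = [[-4, -12, -59], [3, 5, 6], [4, -1, -20]]
Expanding along the first row, det(C) = (-4)·(5·(-20) - 6·(-1)) - (-12)·(3·(-20) - 6·4) + (-59)·(3·(-1) - 5·4) = (-4)·(-94) - (-12)·(-84) + (-59)·(-23) = 725
Since det(C) ≠ 0, rank(C) = 3 and the system is completely controllable.

725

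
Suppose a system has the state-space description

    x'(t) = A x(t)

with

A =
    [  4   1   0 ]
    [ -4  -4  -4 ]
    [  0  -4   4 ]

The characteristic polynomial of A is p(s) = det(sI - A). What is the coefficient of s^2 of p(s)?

Expand det(sI - A) for the 3×3 matrix.
p(s) = s^3 - 4s^2 - 28s + 112.
(Check: constant term = det(-A) = (-1)^3 det A = 112; coefficient of s^2 = -tr A = -4.)
The coefficient of s^2 is -4.

-4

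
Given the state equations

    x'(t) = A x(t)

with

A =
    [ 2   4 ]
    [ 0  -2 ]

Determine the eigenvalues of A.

det(sI - A) = s^2 - (tr A)s + det A, with tr A = 2 + (-2) = 0 and det A = 2·(-2) - 4·0 = -4 - 0 = -4.
So p(s) = det(sI - A) = s^2 - 4.
Factor s^2 - 4: two numbers with sum 0 and product -4 are 2 and -2, so s^2 - 4 = (s - 2)(s + 2).
Hence p(s) = (s - 2) (s + 2), with roots -2, 2.
At least one eigenvalue has non-negative real part, so the system is not asymptotically stable.

-2, 2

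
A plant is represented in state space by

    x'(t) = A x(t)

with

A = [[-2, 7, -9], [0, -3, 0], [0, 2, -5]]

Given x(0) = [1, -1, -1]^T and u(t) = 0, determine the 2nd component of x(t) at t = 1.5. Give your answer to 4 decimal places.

det(sI - A) = s^3 - (tr A)s^2 + (M11 + M22 + M33)s - det A, where Mii is the 2×2 principal minor of A obtained by deleting row i and column i.
tr A = (-2) + (-3) + (-5) = -10; M11 = (-3)·(-5) - 0·2 = 15 - 0 = 15; M22 = (-2)·(-5) - (-9)·0 = 10 - 0 = 10; M33 = (-2)·(-3) - 7·0 = 6 - 0 = 6; sum of minors = 31.
det A = (-2)·((-3)·(-5) - 0·2) - 7·(0·(-5) - 0·0) + (-9)·(0·2 - (-3)·0) = (-2)·15 - 7·0 + (-9)·0 = -30.
So p(s) = det(sI - A) = s^3 + 10s^2 + 31s + 30.
Rational-root test: any integer root divides 30. Testing small divisors, s = -2 works: p(-2) = -8 + 40 + (-62) + 30 = 0, so (s + 2) is a factor.
Dividing, p(s) = (s + 2)(s^2 + 8s + 15).
Factor s^2 + 8s + 15: two numbers with sum -8 and product 15 are -3 and -5, so s^2 + 8s + 15 = (s + 3)(s + 5).
Hence p(s) = (s + 2) (s + 3) (s + 5), with roots -5, -3, -2.
The eigenvalues -5, -3, -2 are distinct and real, so A is diagonalisable and x(t) = e^{At} x(0) = V diag(e^{λ_i t}) V^{-1} x(0), where the columns of V are the eigenvectors.
λ = -5: A - (-5)I = [[3, 7, -9], [0, 2, 0], [0, 2, 0]]. v must be orthogonal to every row; (row 1) × (row 2) = [18, 0, 6], so take v_1 = [3, 0, 1]^T.
λ = -3: A - (-3)I = [[1, 7, -9], [0, 0, 0], [0, 2, -2]]. v must be orthogonal to every row; (row 1) × (row 3) = [4, 2, 2], so take v_2 = [2, 1, 1]^T.
λ = -2: A - (-2)I = [[0, 7, -9], [0, -1, 0], [0, 2, -3]]. v must be orthogonal to every row; (row 1) × (row 2) = [-9, 0, 0], so take v_3 = [-1, 0, 0]^T.
V = [v_1 v_2 v_3] = [[3, 2, -1], [0, 1, 0], [1, 1, 0]] has det V = 1, so V^{-1} = adj(V)/det V = [[0, -1, 1], [0, 1, 0], [-1, -1, 3]].
Modal coordinates z(0) = V^{-1} x(0): 0·1 + (-1)·(-1) + 1·(-1) = 0; 0·1 + 1·(-1) + 0·(-1) = -1; (-1)·1 + (-1)·(-1) + 3·(-1) = -3; so z(0) = [0, -1, -3]^T.
x_2(t) = Σ_i (v_i)_2 · z_i(0) · e^{λ_i t} (row 2 of V times the modal terms).
x_2(1.5) = 0·0·e^{-5·1.5} + 1·(-1)·e^{-3·1.5} + 0·(-3)·e^{-2·1.5} = 0·0.000553 + (-1)·0.011109 + 0·0.049787 = -0.0111.

-0.0111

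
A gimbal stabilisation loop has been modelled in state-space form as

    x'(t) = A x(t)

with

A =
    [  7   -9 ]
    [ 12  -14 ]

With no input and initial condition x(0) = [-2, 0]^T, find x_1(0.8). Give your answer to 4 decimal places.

det(sI - A) = s^2 - (tr A)s + det A, with tr A = 7 + (-14) = -7 and det A = 7·(-14) - (-9)·12 = -98 - (-108) = 10.
So p(s) = det(sI - A) = s^2 + 7s + 10.
Factor s^2 + 7s + 10: two numbers with sum -7 and product 10 are -2 and -5, so s^2 + 7s + 10 = (s + 2)(s + 5).
Hence p(s) = (s + 2) (s + 5), with roots -5, -2.
The eigenvalues -5, -2 are distinct and real, so A is diagonalisable and x(t) = e^{At} x(0) = V diag(e^{λ_i t}) V^{-1} x(0), where the columns of V are the eigenvectors.
λ = -5: A - (-5)I = [[12, -9], [12, -9]]. Row 1 gives 12·v1 + (-9)·v2 = 0, so take v_1 = [3, 4]^T.
λ = -2: A - (-2)I = [[9, -9], [12, -12]]. Row 1 gives 9·v1 + (-9)·v2 = 0, so take v_2 = [1, 1]^T.
V = [v_1 v_2] = [[3, 1], [4, 1]] has det V = -1, so V^{-1} = adj(V)/det V = [[-1, 1], [4, -3]].
Modal coordinates z(0) = V^{-1} x(0): (-1)·(-2) + 1·0 = 2; 4·(-2) + (-3)·0 = -8; so z(0) = [2, -8]^T.
x_1(t) = Σ_i (v_i)_1 · z_i(0) · e^{λ_i t} (row 1 of V times the modal terms).
x_1(0.8) = 3·2·e^{-5·0.8} + 1·(-8)·e^{-2·0.8} = 6·0.018316 + (-8)·0.201897 = -1.5053.

-1.5053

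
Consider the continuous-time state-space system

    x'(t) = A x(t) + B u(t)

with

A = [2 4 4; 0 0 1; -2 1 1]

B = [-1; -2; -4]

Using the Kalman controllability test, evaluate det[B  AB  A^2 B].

-1840

AB = [[-26], [-4], [-4]]
A^2B = [[-84], [-4], [44]]
Controllability matrix C = [B  AB  A^2B] = [[-1, -26, -84], [-2, -4, -4], [-4, -4, 44]]
Expanding along the first row, det(C) = (-1)·((-4)·44 - (-4)·(-4)) - (-26)·((-2)·44 - (-4)·(-4)) + (-84)·((-2)·(-4) - (-4)·(-4)) = (-1)·(-192) - (-26)·(-104) + (-84)·(-8) = -1840
Since det(C) ≠ 0, rank(C) = 3 and the system is completely controllable.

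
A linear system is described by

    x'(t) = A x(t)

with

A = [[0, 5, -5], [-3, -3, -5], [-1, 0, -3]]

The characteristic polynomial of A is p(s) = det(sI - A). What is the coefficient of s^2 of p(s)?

Expand det(sI - A) for the 3×3 matrix.
p(s) = s^3 + 6s^2 + 19s + 5.
(Check: constant term = det(-A) = (-1)^3 det A = 5; coefficient of s^2 = -tr A = 6.)
The coefficient of s^2 is 6.

6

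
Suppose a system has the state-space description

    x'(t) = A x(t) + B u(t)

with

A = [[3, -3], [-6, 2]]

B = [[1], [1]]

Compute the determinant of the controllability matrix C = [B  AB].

AB = [[0], [-4]]
Controllability matrix C = [B  AB] = [[1, 0], [1, -4]]
det(C) = 1·(-4) - 0·1 = -4 - 0 = -4
Since det(C) ≠ 0, rank(C) = 2 and the system is completely controllable.

-4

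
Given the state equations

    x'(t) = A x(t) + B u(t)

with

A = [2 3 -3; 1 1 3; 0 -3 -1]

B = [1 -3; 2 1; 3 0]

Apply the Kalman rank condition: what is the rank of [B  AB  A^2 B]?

AB = [[-1, -3], [12, -2], [-9, -3]]
A^2B = [[61, -3], [-16, -14], [-27, 9]]
Controllability matrix C = [B  AB  A^2B] = [[1, -3, -1, -3, 61, -3], [2, 1, 12, -2, -16, -14], [3, 0, -9, -3, -27, 9]]
Take the 3×3 submatrix of C formed by columns 1, 2, 3: [[1, -3, -1], [2, 1, 12], [3, 0, -9]]. Its determinant is 1·(1·(-9) - 12·0) - (-3)·(2·(-9) - 12·3) + (-1)·(2·0 - 1·3) = 1·(-9) - (-3)·(-54) + (-1)·(-3) = -168 ≠ 0.
So rank(C) ≥ 3; since C has 3 rows, rank(C) = 3.
rank(C) = 3 = n, so the pair (A, B) is completely controllable.

3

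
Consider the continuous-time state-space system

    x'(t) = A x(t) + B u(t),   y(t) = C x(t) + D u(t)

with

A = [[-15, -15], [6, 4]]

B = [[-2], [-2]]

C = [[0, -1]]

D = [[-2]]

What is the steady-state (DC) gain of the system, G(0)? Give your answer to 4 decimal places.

-0.6000

G(0) = C(-A)^{-1}B + D = -C A^{-1} B + D.
det A = 30, so A^{-1} = (1/30)·adj(A) = [[2/15, 1/2], [-1/5, -1/2]]
A^{-1} B = [-19/15, 7/5]^T
C A^{-1} B = -7/5
G(0) = D - C A^{-1} B = -2 - (-7/5) = -3/5 ≈ -0.6000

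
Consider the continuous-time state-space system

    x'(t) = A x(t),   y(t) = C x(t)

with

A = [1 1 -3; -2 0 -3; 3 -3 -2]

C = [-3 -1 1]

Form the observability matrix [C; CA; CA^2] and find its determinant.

-1232

CA = [[2, -6, 10]]
CA^2 = [[44, -28, -8]]
Observability matrix O = [C; CA; CA^2] = [[-3, -1, 1], [2, -6, 10], [44, -28, -8]]
Expanding along the first row, det(O) = (-3)·((-6)·(-8) - 10·(-28)) - (-1)·(2·(-8) - 10·44) + 1·(2·(-28) - (-6)·44) = (-3)·328 - (-1)·(-456) + 1·208 = -1232
Since det(O) ≠ 0, rank(O) = 3 and the system is completely observable.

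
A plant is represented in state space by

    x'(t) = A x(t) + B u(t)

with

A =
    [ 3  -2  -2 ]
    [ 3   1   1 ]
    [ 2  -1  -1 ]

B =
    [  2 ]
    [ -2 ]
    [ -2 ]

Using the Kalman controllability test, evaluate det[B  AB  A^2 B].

AB = [[14], [2], [8]]
A^2B = [[22], [52], [18]]
Controllability matrix C = [B  AB  A^2B] = [[2, 14, 22], [-2, 2, 52], [-2, 8, 18]]
Expanding along the first row, det(C) = 2·(2·18 - 52·8) - 14·((-2)·18 - 52·(-2)) + 22·((-2)·8 - 2·(-2)) = 2·(-380) - 14·68 + 22·(-12) = -1976
Since det(C) ≠ 0, rank(C) = 3 and the system is completely controllable.

-1976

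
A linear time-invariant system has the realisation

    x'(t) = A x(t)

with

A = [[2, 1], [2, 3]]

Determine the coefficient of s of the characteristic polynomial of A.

-5

For a 2×2 matrix, det(sI - A) = s^2 - (tr A)s + det A.
tr A = 5, det A = 4.
So p(s) = s^2 - 5s + 4.
The coefficient of s is -5.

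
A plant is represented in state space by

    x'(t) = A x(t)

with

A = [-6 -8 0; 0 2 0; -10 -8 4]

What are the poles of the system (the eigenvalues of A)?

-6, 2, 4

det(sI - A) = s^3 - (tr A)s^2 + (M11 + M22 + M33)s - det A, where Mii is the 2×2 principal minor of A obtained by deleting row i and column i.
tr A = (-6) + 2 + 4 = 0; M11 = 2·4 - 0·(-8) = 8 - 0 = 8; M22 = (-6)·4 - 0·(-10) = -24 - 0 = -24; M33 = (-6)·2 - (-8)·0 = -12 - 0 = -12; sum of minors = -28.
det A = (-6)·(2·4 - 0·(-8)) - (-8)·(0·4 - 0·(-10)) + 0·(0·(-8) - 2·(-10)) = (-6)·8 - (-8)·0 + 0·20 = -48.
So p(s) = det(sI - A) = s^3 - 28s + 48.
Rational-root test: any integer root divides 48. Testing small divisors, s = 2 works: p(2) = 8 + 0 + (-56) + 48 = 0, so (s - 2) is a factor.
Dividing, p(s) = (s - 2)(s^2 + 2s - 24).
Factor s^2 + 2s - 24: two numbers with sum -2 and product -24 are 4 and -6, so s^2 + 2s - 24 = (s - 4)(s + 6).
Hence p(s) = (s - 4) (s - 2) (s + 6), with roots -6, 2, 4.
At least one eigenvalue has non-negative real part, so the system is not asymptotically stable.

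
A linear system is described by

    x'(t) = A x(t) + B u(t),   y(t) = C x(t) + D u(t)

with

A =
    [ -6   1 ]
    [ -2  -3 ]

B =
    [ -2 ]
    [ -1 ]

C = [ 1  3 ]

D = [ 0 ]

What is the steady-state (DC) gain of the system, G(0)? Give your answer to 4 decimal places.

-0.6500

G(0) = C(-A)^{-1}B + D = -C A^{-1} B + D.
det A = 20, so A^{-1} = (1/20)·adj(A) = [[-3/20, -1/20], [1/10, -3/10]]
A^{-1} B = [7/20, 1/10]^T
C A^{-1} B = 13/20
G(0) = D - C A^{-1} B = 0 - (13/20) = -13/20 ≈ -0.6500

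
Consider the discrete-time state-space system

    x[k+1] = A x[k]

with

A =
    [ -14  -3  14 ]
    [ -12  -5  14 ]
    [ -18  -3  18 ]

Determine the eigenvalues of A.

det(zI - A) = z^3 - (tr A)z^2 + (M11 + M22 + M33)z - det A, where Mii is the 2×2 principal minor of A obtained by deleting row i and column i.
tr A = (-14) + (-5) + 18 = -1; M11 = (-5)·18 - 14·(-3) = -90 - (-42) = -48; M22 = (-14)·18 - 14·(-18) = -252 - (-252) = 0; M33 = (-14)·(-5) - (-3)·(-12) = 70 - 36 = 34; sum of minors = -14.
det A = (-14)·((-5)·18 - 14·(-3)) - (-3)·((-12)·18 - 14·(-18)) + 14·((-12)·(-3) - (-5)·(-18)) = (-14)·(-48) - (-3)·36 + 14·(-54) = 24.
So p(z) = det(zI - A) = z^3 + z^2 - 14z - 24.
Rational-root test: any integer root divides -24. Testing small divisors, z = -2 works: p(-2) = -8 + 4 + 28 + (-24) = 0, so (z + 2) is a factor.
Dividing, p(z) = (z + 2)(z^2 - z - 12).
Factor z^2 - z - 12: two numbers with sum 1 and product -12 are 4 and -3, so z^2 - z - 12 = (z - 4)(z + 3).
Hence p(z) = (z - 4) (z + 2) (z + 3), with roots -3, -2, 4.

-3, -2, 4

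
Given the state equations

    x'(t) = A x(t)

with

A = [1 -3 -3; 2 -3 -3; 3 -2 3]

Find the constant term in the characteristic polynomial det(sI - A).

-15

Expand det(sI - A) for the 3×3 matrix.
p(s) = s^3 - s^2 - 15.
(Check: constant term = det(-A) = (-1)^3 det A = -15; coefficient of s^2 = -tr A = -1.)
The constant term is -15.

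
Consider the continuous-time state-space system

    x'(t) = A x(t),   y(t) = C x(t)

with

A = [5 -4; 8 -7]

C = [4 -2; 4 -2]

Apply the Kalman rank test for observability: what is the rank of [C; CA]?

CA = [[4, -2], [4, -2]]
Observability matrix O = [C; CA] = [[4, -2], [4, -2], [4, -2], [4, -2]]
Every row of O is a scalar multiple of row 1 = [4, -2] (multipliers 1, 1, 1, 1), so the rows span a one-dimensional space.
O ≠ 0, hence rank(O) = 1.
rank(O) = 1 < n = 2, so the pair (A, C) is not completely observable.

1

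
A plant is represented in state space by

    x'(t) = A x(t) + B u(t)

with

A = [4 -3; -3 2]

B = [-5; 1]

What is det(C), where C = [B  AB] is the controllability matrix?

AB = [[-23], [17]]
Controllability matrix C = [B  AB] = [[-5, -23], [1, 17]]
det(C) = (-5)·17 - (-23)·1 = -85 - (-23) = -62
Since det(C) ≠ 0, rank(C) = 2 and the system is completely controllable.

-62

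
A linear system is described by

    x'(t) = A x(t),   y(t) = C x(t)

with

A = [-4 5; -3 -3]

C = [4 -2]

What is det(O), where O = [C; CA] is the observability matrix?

84

CA = [[-10, 26]]
Observability matrix O = [C; CA] = [[4, -2], [-10, 26]]
det(O) = 4·26 - (-2)·(-10) = 104 - 20 = 84
Since det(O) ≠ 0, rank(O) = 2 and the system is completely observable.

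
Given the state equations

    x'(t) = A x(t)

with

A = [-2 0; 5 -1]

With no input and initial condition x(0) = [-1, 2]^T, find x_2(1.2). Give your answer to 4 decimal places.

det(sI - A) = s^2 - (tr A)s + det A, with tr A = (-2) + (-1) = -3 and det A = (-2)·(-1) - 0·5 = 2 - 0 = 2.
So p(s) = det(sI - A) = s^2 + 3s + 2.
Factor s^2 + 3s + 2: two numbers with sum -3 and product 2 are -1 and -2, so s^2 + 3s + 2 = (s + 1)(s + 2).
Hence p(s) = (s + 1) (s + 2), with roots -2, -1.
The eigenvalues -2, -1 are distinct and real, so A is diagonalisable and x(t) = e^{At} x(0) = V diag(e^{λ_i t}) V^{-1} x(0), where the columns of V are the eigenvectors.
λ = -2: A - (-2)I = [[0, 0], [5, 1]]. Row 2 gives 5·v1 + 1·v2 = 0, so take v_1 = [1, -5]^T.
λ = -1: A - (-1)I = [[-1, 0], [5, 0]]. Row 1 gives (-1)·v1 + 0·v2 = 0, so take v_2 = [0, 1]^T.
V = [v_1 v_2] = [[1, 0], [-5, 1]] has det V = 1, so V^{-1} = adj(V)/det V = [[1, 0], [5, 1]].
Modal coordinates z(0) = V^{-1} x(0): 1·(-1) + 0·2 = -1; 5·(-1) + 1·2 = -3; so z(0) = [-1, -3]^T.
x_2(t) = Σ_i (v_i)_2 · z_i(0) · e^{λ_i t} (row 2 of V times the modal terms).
x_2(1.2) = (-5)·(-1)·e^{-2·1.2} + 1·(-3)·e^{-1·1.2} = 5·0.090718 + (-3)·0.301194 = -0.4500.

-0.4500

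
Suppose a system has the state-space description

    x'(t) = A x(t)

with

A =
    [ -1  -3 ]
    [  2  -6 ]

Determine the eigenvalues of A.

-4, -3

det(sI - A) = s^2 - (tr A)s + det A, with tr A = (-1) + (-6) = -7 and det A = (-1)·(-6) - (-3)·2 = 6 - (-6) = 12.
So p(s) = det(sI - A) = s^2 + 7s + 12.
Factor s^2 + 7s + 12: two numbers with sum -7 and product 12 are -3 and -4, so s^2 + 7s + 12 = (s + 3)(s + 4).
Hence p(s) = (s + 3) (s + 4), with roots -4, -3.
All eigenvalues have negative real part, so the system is asymptotically stable.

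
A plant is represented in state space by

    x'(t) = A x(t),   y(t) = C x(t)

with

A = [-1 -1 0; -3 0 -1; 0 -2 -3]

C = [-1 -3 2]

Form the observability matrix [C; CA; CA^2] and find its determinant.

CA = [[10, -3, -3]]
CA^2 = [[-1, -4, 12]]
Observability matrix O = [C; CA; CA^2] = [[-1, -3, 2], [10, -3, -3], [-1, -4, 12]]
Expanding along the first row, det(O) = (-1)·((-3)·12 - (-3)·(-4)) - (-3)·(10·12 - (-3)·(-1)) + 2·(10·(-4) - (-3)·(-1)) = (-1)·(-48) - (-3)·117 + 2·(-43) = 313
Since det(O) ≠ 0, rank(O) = 3 and the system is completely observable.

313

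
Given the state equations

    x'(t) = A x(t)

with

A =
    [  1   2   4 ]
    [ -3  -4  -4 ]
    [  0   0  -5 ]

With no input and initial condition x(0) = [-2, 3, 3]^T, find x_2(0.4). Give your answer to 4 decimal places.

-0.2570

det(sI - A) = s^3 - (tr A)s^2 + (M11 + M22 + M33)s - det A, where Mii is the 2×2 principal minor of A obtained by deleting row i and column i.
tr A = 1 + (-4) + (-5) = -8; M11 = (-4)·(-5) - (-4)·0 = 20 - 0 = 20; M22 = 1·(-5) - 4·0 = -5 - 0 = -5; M33 = 1·(-4) - 2·(-3) = -4 - (-6) = 2; sum of minors = 17.
det A = 1·((-4)·(-5) - (-4)·0) - 2·((-3)·(-5) - (-4)·0) + 4·((-3)·0 - (-4)·0) = 1·20 - 2·15 + 4·0 = -10.
So p(s) = det(sI - A) = s^3 + 8s^2 + 17s + 10.
Rational-root test: any integer root divides 10. Testing small divisors, s = -1 works: p(-1) = -1 + 8 + (-17) + 10 = 0, so (s + 1) is a factor.
Dividing, p(s) = (s + 1)(s^2 + 7s + 10).
Factor s^2 + 7s + 10: two numbers with sum -7 and product 10 are -2 and -5, so s^2 + 7s + 10 = (s + 2)(s + 5).
Hence p(s) = (s + 1) (s + 2) (s + 5), with roots -5, -2, -1.
The eigenvalues -5, -2, -1 are distinct and real, so A is diagonalisable and x(t) = e^{At} x(0) = V diag(e^{λ_i t}) V^{-1} x(0), where the columns of V are the eigenvectors.
λ = -5: A - (-5)I = [[6, 2, 4], [-3, 1, -4], [0, 0, 0]]. v must be orthogonal to every row; (row 1) × (row 2) = [-12, 12, 12], so take v_1 = [1, -1, -1]^T.
λ = -2: A - (-2)I = [[3, 2, 4], [-3, -2, -4], [0, 0, -3]]. v must be orthogonal to every row; (row 1) × (row 3) = [-6, 9, 0], so take v_2 = [-2, 3, 0]^T.
λ = -1: A - (-1)I = [[2, 2, 4], [-3, -3, -4], [0, 0, -4]]. v must be orthogonal to every row; (row 1) × (row 2) = [4, -4, 0], so take v_3 = [1, -1, 0]^T.
V = [v_1 v_2 v_3] = [[1, -2, 1], [-1, 3, -1], [-1, 0, 0]] has det V = 1, so V^{-1} = adj(V)/det V = [[0, 0, -1], [1, 1, 0], [3, 2, 1]].
Modal coordinates z(0) = V^{-1} x(0): 0·(-2) + 0·3 + (-1)·3 = -3; 1·(-2) + 1·3 + 0·3 = 1; 3·(-2) + 2·3 + 1·3 = 3; so z(0) = [-3, 1, 3]^T.
x_2(t) = Σ_i (v_i)_2 · z_i(0) · e^{λ_i t} (row 2 of V times the modal terms).
x_2(0.4) = (-1)·(-3)·e^{-5·0.4} + 3·1·e^{-2·0.4} + (-1)·3·e^{-1·0.4} = 3·0.135335 + 3·0.449329 + (-3)·0.670320 = -0.2570.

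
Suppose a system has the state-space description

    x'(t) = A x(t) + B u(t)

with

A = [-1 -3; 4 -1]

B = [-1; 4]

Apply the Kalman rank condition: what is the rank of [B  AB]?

2

AB = [[-11], [-8]]
Controllability matrix C = [B  AB] = [[-1, -11], [4, -8]]
det(C) = (-1)·(-8) - (-11)·4 = 8 - (-44) = 52 ≠ 0, so rank(C) = 2.
rank(C) = 2 = n, so the pair (A, B) is completely controllable.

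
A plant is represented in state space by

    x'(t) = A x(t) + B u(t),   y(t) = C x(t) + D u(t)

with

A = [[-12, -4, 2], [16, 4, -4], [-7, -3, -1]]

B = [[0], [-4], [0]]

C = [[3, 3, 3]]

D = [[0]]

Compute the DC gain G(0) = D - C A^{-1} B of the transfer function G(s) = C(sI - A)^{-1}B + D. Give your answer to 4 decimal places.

G(0) = C(-A)^{-1}B + D = -C A^{-1} B + D.
det A = -24, so A^{-1} = (1/-24)·adj(A) = [[2/3, 5/12, -1/3], [-11/6, -13/12, 2/3], [5/6, 1/3, -2/3]]
A^{-1} B = [-5/3, 13/3, -4/3]^T
C A^{-1} B = 4
G(0) = D - C A^{-1} B = 0 - (4) = -4

-4.0000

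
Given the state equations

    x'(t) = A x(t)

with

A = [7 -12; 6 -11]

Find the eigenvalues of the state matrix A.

-5, 1

det(sI - A) = s^2 - (tr A)s + det A, with tr A = 7 + (-11) = -4 and det A = 7·(-11) - (-12)·6 = -77 - (-72) = -5.
So p(s) = det(sI - A) = s^2 + 4s - 5.
Factor s^2 + 4s - 5: two numbers with sum -4 and product -5 are 1 and -5, so s^2 + 4s - 5 = (s - 1)(s + 5).
Hence p(s) = (s - 1) (s + 5), with roots -5, 1.
At least one eigenvalue has non-negative real part, so the system is not asymptotically stable.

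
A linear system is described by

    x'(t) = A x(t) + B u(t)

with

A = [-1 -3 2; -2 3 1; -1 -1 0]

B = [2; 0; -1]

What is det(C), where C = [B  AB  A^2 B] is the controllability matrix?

-237

AB = [[-4], [-5], [-2]]
A^2B = [[15], [-9], [9]]
Controllability matrix C = [B  AB  A^2B] = [[2, -4, 15], [0, -5, -9], [-1, -2, 9]]
Expanding along the first row, det(C) = 2·((-5)·9 - (-9)·(-2)) - (-4)·(0·9 - (-9)·(-1)) + 15·(0·(-2) - (-5)·(-1)) = 2·(-63) - (-4)·(-9) + 15·(-5) = -237
Since det(C) ≠ 0, rank(C) = 3 and the system is completely controllable.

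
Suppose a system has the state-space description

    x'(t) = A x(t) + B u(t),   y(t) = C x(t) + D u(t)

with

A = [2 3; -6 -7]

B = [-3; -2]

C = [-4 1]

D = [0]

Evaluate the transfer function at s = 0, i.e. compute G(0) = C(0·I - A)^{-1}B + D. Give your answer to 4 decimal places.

32.5000

G(0) = C(-A)^{-1}B + D = -C A^{-1} B + D.
det A = 4, so A^{-1} = (1/4)·adj(A) = [[-7/4, -3/4], [3/2, 1/2]]
A^{-1} B = [27/4, -11/2]^T
C A^{-1} B = -65/2
G(0) = D - C A^{-1} B = 0 - (-65/2) = 65/2 ≈ 32.5000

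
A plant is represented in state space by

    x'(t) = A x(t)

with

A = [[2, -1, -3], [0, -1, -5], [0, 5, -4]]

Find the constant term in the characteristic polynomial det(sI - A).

-58

Expand det(sI - A) for the 3×3 matrix.
p(s) = s^3 + 3s^2 + 19s - 58.
(Check: constant term = det(-A) = (-1)^3 det A = -58; coefficient of s^2 = -tr A = 3.)
The constant term is -58.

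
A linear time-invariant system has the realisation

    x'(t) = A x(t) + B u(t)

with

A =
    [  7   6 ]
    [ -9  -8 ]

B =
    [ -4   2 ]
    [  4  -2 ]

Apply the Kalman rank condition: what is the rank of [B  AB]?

1

AB = [[-4, 2], [4, -2]]
Controllability matrix C = [B  AB] = [[-4, 2, -4, 2], [4, -2, 4, -2]]
Every column of C is a scalar multiple of column 1 = [-4, 4] (multipliers 1, -1/2, 1, -1/2), so the columns span a one-dimensional space.
C ≠ 0, hence rank(C) = 1.
rank(C) = 1 < n = 2, so the pair (A, B) is not completely controllable.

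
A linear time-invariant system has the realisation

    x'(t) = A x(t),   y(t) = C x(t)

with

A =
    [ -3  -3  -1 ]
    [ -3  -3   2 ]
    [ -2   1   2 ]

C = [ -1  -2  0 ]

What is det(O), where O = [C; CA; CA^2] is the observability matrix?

CA = [[9, 9, -3]]
CA^2 = [[-48, -57, 3]]
Observability matrix O = [C; CA; CA^2] = [[-1, -2, 0], [9, 9, -3], [-48, -57, 3]]
Expanding along the first row, det(O) = (-1)·(9·3 - (-3)·(-57)) - (-2)·(9·3 - (-3)·(-48)) + 0·(9·(-57) - 9·(-48)) = (-1)·(-144) - (-2)·(-117) + 0·(-81) = -90
Since det(O) ≠ 0, rank(O) = 3 and the system is completely observable.

-90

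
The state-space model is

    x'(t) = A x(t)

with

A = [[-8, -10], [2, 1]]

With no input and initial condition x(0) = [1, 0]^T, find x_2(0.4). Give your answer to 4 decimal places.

0.1986

det(sI - A) = s^2 - (tr A)s + det A, with tr A = (-8) + 1 = -7 and det A = (-8)·1 - (-10)·2 = -8 - (-20) = 12.
So p(s) = det(sI - A) = s^2 + 7s + 12.
Factor s^2 + 7s + 12: two numbers with sum -7 and product 12 are -3 and -4, so s^2 + 7s + 12 = (s + 3)(s + 4).
Hence p(s) = (s + 3) (s + 4), with roots -4, -3.
The eigenvalues -4, -3 are distinct and real, so A is diagonalisable and x(t) = e^{At} x(0) = V diag(e^{λ_i t}) V^{-1} x(0), where the columns of V are the eigenvectors.
λ = -4: A - (-4)I = [[-4, -10], [2, 5]]. Row 1 gives (-4)·v1 + (-10)·v2 = 0, so take v_1 = [5, -2]^T.
λ = -3: A - (-3)I = [[-5, -10], [2, 4]]. Row 1 gives (-5)·v1 + (-10)·v2 = 0, so take v_2 = [-2, 1]^T.
V = [v_1 v_2] = [[5, -2], [-2, 1]] has det V = 1, so V^{-1} = adj(V)/det V = [[1, 2], [2, 5]].
Modal coordinates z(0) = V^{-1} x(0): 1·1 + 2·0 = 1; 2·1 + 5·0 = 2; so z(0) = [1, 2]^T.
x_2(t) = Σ_i (v_i)_2 · z_i(0) · e^{λ_i t} (row 2 of V times the modal terms).
x_2(0.4) = (-2)·1·e^{-4·0.4} + 1·2·e^{-3·0.4} = (-2)·0.201897 + 2·0.301194 = 0.1986.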